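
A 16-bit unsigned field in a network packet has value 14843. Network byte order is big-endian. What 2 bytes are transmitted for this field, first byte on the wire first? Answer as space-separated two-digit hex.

14843 in hexadecimal, padded to 16 bits, is 0x39FB.
Split into bytes (most-significant first): 39 FB.
Big-endian stores the most-significant byte at the lowest address.
So the memory order matches the most-significant-first order: 39 FB.

39 FB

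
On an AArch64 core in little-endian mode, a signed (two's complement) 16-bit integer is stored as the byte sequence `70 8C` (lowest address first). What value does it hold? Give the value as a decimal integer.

Little-endian: lowest address holds the least-significant byte.
Reassemble most-significant byte first: 8C 70 → 0x8C70.
Top bit is set, so as a signed 16-bit value this is 0x8C70 − 2^16 = -29584.

-29584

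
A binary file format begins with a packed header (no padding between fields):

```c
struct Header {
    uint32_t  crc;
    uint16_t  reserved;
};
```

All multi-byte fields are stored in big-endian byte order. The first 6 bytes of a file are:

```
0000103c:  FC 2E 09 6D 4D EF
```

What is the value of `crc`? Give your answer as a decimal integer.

`crc` is the first field, at byte offset 0, occupying 4 bytes.
Bytes at offsets 0..3: FC 2E 09 6D.
Big-endian stores the most-significant byte at the lowest address.
The bytes are already most-significant first: 0xFC2E096D.
0xFC2E096D = 4230875501.

4230875501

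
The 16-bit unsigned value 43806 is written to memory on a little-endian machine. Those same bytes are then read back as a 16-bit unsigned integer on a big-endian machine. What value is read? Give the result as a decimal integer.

43806 in 16-bit hexadecimal is 0xAB1E.
Stored little-endian, the bytes at ascending addresses are 1E AB.
Read back as big-endian, the last byte is least significant, giving 0x1EAB.
0x1EAB = 7851.

7851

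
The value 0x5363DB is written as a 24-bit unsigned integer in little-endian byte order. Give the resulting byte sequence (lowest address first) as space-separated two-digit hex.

DB 63 53

Split into bytes (most-significant first): 53 63 DB.
Little-endian: lowest address holds the least-significant byte.
So at ascending addresses the bytes are DB 63 53.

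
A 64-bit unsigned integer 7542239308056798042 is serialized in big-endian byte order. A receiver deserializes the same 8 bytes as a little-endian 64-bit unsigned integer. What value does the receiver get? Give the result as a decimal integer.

6531264750312663912

7542239308056798042 in 64-bit hexadecimal is 0x68AB6AB0AFB6A35A.
Stored big-endian, the bytes at ascending addresses are 68 AB 6A B0 AF B6 A3 5A.
Read back as little-endian, the first byte is least significant, giving 0x5AA3B6AFB06AAB68.
0x5AA3B6AFB06AAB68 = 6531264750312663912.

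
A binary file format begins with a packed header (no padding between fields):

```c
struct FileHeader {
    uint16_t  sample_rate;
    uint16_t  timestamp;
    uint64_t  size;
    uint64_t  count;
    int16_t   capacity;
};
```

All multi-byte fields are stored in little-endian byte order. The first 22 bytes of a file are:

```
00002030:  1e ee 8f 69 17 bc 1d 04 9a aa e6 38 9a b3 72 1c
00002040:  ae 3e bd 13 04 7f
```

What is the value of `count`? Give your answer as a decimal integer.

1422361974841455514

`count` follows `sample_rate` (2 B), `timestamp` (2 B), `size` (8 B), so it starts at offset 2 + 2 + 8 = 12 and occupies 8 bytes.
Bytes at offsets 12..19: 9A B3 72 1C AE 3E BD 13.
Little-endian stores the least-significant byte at the lowest address.
Reassemble most-significant byte first: 13 BD 3E AE 1C 72 B3 9A → 0x13BD3EAE1C72B39A.
0x13BD3EAE1C72B39A = 1422361974841455514.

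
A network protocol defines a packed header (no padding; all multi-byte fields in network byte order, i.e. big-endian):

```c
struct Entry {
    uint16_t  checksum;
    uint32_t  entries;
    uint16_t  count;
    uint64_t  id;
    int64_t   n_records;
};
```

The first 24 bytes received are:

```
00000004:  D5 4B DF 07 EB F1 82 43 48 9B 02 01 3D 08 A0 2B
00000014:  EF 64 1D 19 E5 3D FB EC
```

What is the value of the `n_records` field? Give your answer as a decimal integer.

`n_records` follows `checksum` (2 B), `entries` (4 B), `count` (2 B), `id` (8 B), so it starts at offset 2 + 4 + 2 + 8 = 16 and occupies 8 bytes.
Bytes at offsets 16..23: EF 64 1D 19 E5 3D FB EC.
Big-endian stores the most-significant byte at the lowest address.
The bytes are already most-significant first: 0xEF641D19E53DFBEC.
Top bit is set, so as a signed 64-bit value this is 0xEF641D19E53DFBEC − 2^64 = -1196799603916276756.

-1196799603916276756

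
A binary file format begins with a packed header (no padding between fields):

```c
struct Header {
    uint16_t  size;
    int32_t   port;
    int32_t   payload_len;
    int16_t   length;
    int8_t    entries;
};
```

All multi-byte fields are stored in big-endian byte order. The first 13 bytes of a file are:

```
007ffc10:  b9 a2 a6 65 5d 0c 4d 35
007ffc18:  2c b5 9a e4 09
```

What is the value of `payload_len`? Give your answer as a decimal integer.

1295330485

`payload_len` follows `size` (2 B), `port` (4 B), so it starts at offset 2 + 4 = 6 and occupies 4 bytes.
Bytes at offsets 6..9: 4D 35 2C B5.
Big-endian: lowest address holds the most-significant byte.
The bytes are already most-significant first: 0x4D352CB5.
0x4D352CB5 = 1295330485.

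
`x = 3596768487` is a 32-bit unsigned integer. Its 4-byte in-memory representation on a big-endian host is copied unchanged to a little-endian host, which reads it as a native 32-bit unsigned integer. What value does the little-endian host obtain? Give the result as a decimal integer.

3596768487 in 32-bit hexadecimal is 0xD66254E7.
Stored big-endian, the bytes at ascending addresses are D6 62 54 E7.
Read back as little-endian, the first byte is least significant, giving 0xE75462D6.
0xE75462D6 = 3881067222.

3881067222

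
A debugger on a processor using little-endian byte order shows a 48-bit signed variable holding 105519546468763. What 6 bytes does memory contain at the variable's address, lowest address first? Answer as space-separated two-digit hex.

105519546468763 in hexadecimal, padded to 48 bits, is 0x5FF82F15899B.
Split into bytes (most-significant first): 5F F8 2F 15 89 9B.
Little-endian stores the least-significant byte at the lowest address.
So at ascending addresses the bytes are 9B 89 15 2F F8 5F.

9B 89 15 2F F8 5F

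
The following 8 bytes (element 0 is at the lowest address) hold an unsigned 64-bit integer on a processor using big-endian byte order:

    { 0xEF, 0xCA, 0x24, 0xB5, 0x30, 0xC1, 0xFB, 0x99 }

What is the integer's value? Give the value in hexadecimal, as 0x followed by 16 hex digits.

0xEFCA24B530C1FB99

Big-endian stores the most-significant byte at the lowest address.
The bytes are already most-significant first: 0xEFCA24B530C1FB99.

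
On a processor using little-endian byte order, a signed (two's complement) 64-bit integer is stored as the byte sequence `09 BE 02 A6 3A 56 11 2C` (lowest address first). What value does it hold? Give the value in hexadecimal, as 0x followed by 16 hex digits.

0x2C11563AA602BE09

In little-endian order the low byte comes first in memory.
Reassemble most-significant byte first: 2C 11 56 3A A6 02 BE 09 → 0x2C11563AA602BE09.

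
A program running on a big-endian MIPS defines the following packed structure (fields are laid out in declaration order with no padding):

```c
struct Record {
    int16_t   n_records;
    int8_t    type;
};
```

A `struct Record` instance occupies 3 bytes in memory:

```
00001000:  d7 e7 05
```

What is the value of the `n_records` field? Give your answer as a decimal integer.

`n_records` is the first field, at byte offset 0, occupying 2 bytes.
Bytes at offsets 0..1: D7 E7.
Big-endian stores the most-significant byte at the lowest address.
The bytes are already most-significant first: 0xD7E7.
Top bit is set, so as a signed 16-bit value this is 0xD7E7 − 2^16 = -10265.

-10265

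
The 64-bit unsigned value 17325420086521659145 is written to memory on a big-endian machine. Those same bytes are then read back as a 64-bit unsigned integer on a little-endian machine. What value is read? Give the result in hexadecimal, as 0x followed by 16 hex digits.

17325420086521659145 in 64-bit hexadecimal is 0xF07041C6518A7F09.
Stored big-endian, the bytes at ascending addresses are F0 70 41 C6 51 8A 7F 09.
Read back as little-endian, the first byte is least significant, giving 0x097F8A51C64170F0.

0x097F8A51C64170F0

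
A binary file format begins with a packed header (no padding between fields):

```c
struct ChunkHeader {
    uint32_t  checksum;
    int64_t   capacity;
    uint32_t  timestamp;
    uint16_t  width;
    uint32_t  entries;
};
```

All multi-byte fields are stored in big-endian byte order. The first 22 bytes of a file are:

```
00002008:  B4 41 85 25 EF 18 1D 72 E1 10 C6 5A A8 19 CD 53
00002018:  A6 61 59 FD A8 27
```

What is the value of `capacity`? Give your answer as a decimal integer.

`capacity` follows `checksum` (4 bytes), so it starts at byte offset 4 and occupies 8 bytes.
Bytes at offsets 4..11: EF 18 1D 72 E1 10 C6 5A.
In big-endian order the high byte comes first in memory.
The bytes are already most-significant first: 0xEF181D72E110C65A.
Top bit is set, so as a signed 64-bit value this is 0xEF181D72E110C65A − 2^64 = -1218191319964268966.

-1218191319964268966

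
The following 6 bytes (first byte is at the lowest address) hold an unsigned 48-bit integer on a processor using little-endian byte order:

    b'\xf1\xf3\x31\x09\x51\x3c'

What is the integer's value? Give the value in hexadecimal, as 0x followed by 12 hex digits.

0x3C510931F3F1

Little-endian stores the least-significant byte at the lowest address.
Reassemble most-significant byte first: 3C 51 09 31 F3 F1 → 0x3C510931F3F1.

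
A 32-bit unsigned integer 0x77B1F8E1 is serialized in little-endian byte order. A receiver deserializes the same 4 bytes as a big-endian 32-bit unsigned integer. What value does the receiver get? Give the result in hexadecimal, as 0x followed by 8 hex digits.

Stored little-endian, the bytes at ascending addresses are E1 F8 B1 77.
Read back as big-endian, the last byte is least significant, giving 0xE1F8B177.

0xE1F8B177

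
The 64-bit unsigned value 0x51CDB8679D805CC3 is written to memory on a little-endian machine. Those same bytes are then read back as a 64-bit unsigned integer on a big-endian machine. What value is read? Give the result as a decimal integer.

14077267948791713105

Stored little-endian, the bytes at ascending addresses are C3 5C 80 9D 67 B8 CD 51.
Read back as big-endian, the last byte is least significant, giving 0xC35C809D67B8CD51.
0xC35C809D67B8CD51 = 14077267948791713105.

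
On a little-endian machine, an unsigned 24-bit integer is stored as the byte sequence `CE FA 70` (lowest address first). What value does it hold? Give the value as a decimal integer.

7404238

Little-endian stores the least-significant byte at the lowest address.
Reassemble most-significant byte first: 70 FA CE → 0x70FACE.
0x70FACE = 7404238.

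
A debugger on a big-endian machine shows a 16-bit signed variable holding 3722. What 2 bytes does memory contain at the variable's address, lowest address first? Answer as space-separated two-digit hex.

3722 in hexadecimal, padded to 16 bits, is 0x0E8A.
Split into bytes (most-significant first): 0E 8A.
Big-endian stores the most-significant byte at the lowest address.
So the memory order matches the most-significant-first order: 0E 8A.

0E 8A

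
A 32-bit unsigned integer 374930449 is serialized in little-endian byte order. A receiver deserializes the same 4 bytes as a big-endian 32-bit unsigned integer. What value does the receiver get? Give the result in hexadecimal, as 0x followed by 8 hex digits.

374930449 in 32-bit hexadecimal is 0x1658FC11.
Stored little-endian, the bytes at ascending addresses are 11 FC 58 16.
Read back as big-endian, the last byte is least significant, giving 0x11FC5816.

0x11FC5816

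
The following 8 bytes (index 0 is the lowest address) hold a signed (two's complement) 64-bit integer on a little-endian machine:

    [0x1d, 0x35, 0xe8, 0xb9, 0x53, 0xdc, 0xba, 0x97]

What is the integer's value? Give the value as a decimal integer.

Little-endian stores the least-significant byte at the lowest address.
Reassemble most-significant byte first: 97 BA DC 53 B9 E8 35 1D → 0x97BADC53B9E8351D.
Top bit is set, so as a signed 64-bit value this is 0x97BADC53B9E8351D − 2^64 = -7513450776154852067.

-7513450776154852067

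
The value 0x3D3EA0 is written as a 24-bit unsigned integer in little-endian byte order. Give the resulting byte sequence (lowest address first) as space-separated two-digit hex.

Split into bytes (most-significant first): 3D 3E A0.
In little-endian order the low byte comes first in memory.
So at ascending addresses the bytes are A0 3E 3D.

A0 3E 3D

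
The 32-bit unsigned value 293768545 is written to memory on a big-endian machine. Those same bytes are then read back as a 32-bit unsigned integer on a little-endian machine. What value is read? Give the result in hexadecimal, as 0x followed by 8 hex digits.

0x618D8211

293768545 in 32-bit hexadecimal is 0x11828D61.
Stored big-endian, the bytes at ascending addresses are 11 82 8D 61.
Read back as little-endian, the first byte is least significant, giving 0x618D8211.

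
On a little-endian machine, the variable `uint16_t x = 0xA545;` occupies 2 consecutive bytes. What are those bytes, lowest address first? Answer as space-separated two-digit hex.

45 A5

Split into bytes (most-significant first): A5 45.
In little-endian order the low byte comes first in memory.
So at ascending addresses the bytes are 45 A5.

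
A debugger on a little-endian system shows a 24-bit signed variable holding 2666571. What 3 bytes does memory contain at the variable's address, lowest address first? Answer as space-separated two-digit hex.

2666571 in hexadecimal, padded to 24 bits, is 0x28B04B.
Split into bytes (most-significant first): 28 B0 4B.
Little-endian: lowest address holds the least-significant byte.
So at ascending addresses the bytes are 4B B0 28.

4B B0 28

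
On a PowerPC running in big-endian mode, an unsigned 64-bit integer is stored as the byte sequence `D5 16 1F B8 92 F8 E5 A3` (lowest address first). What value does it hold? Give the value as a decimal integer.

15354494857166513571

In big-endian order the high byte comes first in memory.
The bytes are already most-significant first: 0xD5161FB892F8E5A3.
0xD5161FB892F8E5A3 = 15354494857166513571.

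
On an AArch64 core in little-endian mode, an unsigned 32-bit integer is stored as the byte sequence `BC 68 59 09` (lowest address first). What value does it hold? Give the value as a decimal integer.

156854460

In little-endian order the low byte comes first in memory.
Reassemble most-significant byte first: 09 59 68 BC → 0x095968BC.
0x095968BC = 156854460.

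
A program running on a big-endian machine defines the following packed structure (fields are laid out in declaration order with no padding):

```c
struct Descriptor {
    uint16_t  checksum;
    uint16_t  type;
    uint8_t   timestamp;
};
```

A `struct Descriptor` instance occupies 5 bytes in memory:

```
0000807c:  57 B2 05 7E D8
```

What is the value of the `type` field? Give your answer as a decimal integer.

`type` follows `checksum` (2 bytes), so it starts at byte offset 2 and occupies 2 bytes.
Bytes at offsets 2..3: 05 7E.
In big-endian order the high byte comes first in memory.
The bytes are already most-significant first: 0x057E.
0x057E = 1406.

1406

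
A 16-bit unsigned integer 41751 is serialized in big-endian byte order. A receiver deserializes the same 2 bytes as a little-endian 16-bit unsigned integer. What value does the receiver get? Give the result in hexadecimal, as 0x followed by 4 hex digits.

0x17A3

41751 in 16-bit hexadecimal is 0xA317.
Stored big-endian, the bytes at ascending addresses are A3 17.
Read back as little-endian, the first byte is least significant, giving 0x17A3.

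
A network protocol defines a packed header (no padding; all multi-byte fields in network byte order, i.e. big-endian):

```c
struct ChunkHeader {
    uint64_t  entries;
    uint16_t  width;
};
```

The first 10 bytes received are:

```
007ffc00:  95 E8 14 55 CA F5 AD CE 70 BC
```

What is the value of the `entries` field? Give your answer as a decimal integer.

`entries` is the first field, at byte offset 0, occupying 8 bytes.
Bytes at offsets 0..7: 95 E8 14 55 CA F5 AD CE.
In big-endian order the high byte comes first in memory.
The bytes are already most-significant first: 0x95E81455CAF5ADCE.
0x95E81455CAF5ADCE = 10801906064958008782.

10801906064958008782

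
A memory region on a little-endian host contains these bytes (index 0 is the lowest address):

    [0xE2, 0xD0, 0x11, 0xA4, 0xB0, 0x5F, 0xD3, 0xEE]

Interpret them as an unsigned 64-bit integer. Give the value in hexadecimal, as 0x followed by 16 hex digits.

0xEED35FB0A411D0E2

Little-endian: lowest address holds the least-significant byte.
Reassemble most-significant byte first: EE D3 5F B0 A4 11 D0 E2 → 0xEED35FB0A411D0E2.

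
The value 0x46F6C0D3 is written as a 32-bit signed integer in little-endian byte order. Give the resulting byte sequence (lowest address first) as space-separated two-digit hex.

Split into bytes (most-significant first): 46 F6 C0 D3.
Little-endian stores the least-significant byte at the lowest address.
So at ascending addresses the bytes are D3 C0 F6 46.

D3 C0 F6 46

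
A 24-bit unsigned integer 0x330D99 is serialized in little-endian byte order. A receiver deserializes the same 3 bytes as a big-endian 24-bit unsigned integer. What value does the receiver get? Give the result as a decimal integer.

10030387

Stored little-endian, the bytes at ascending addresses are 99 0D 33.
Read back as big-endian, the last byte is least significant, giving 0x990D33.
0x990D33 = 10030387.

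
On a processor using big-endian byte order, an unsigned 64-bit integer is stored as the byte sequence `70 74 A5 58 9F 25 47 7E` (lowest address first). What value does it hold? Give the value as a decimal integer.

8103283429592090494

Big-endian stores the most-significant byte at the lowest address.
The bytes are already most-significant first: 0x7074A5589F25477E.
0x7074A5589F25477E = 8103283429592090494.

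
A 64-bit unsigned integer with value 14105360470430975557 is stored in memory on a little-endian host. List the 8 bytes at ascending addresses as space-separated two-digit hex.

14105360470430975557 in hexadecimal, padded to 64 bits, is 0xC3C04E9D4CE00645.
Split into bytes (most-significant first): C3 C0 4E 9D 4C E0 06 45.
Little-endian: lowest address holds the least-significant byte.
So at ascending addresses the bytes are 45 06 E0 4C 9D 4E C0 C3.

45 06 E0 4C 9D 4E C0 C3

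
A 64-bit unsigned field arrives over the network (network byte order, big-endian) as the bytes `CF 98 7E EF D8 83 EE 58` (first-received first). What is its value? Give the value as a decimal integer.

In big-endian order the high byte comes first in memory.
The bytes are already most-significant first: 0xCF987EEFD883EE58.
0xCF987EEFD883EE58 = 14958845730905910872.

14958845730905910872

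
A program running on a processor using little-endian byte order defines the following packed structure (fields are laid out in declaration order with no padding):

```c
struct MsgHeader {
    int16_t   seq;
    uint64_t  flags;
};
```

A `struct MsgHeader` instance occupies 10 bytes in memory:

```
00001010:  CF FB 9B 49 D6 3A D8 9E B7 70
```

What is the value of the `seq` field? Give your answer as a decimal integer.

`seq` is the first field, at byte offset 0, occupying 2 bytes.
Bytes at offsets 0..1: CF FB.
Little-endian stores the least-significant byte at the lowest address.
Reassemble most-significant byte first: FB CF → 0xFBCF.
Top bit is set, so as a signed 16-bit value this is 0xFBCF − 2^16 = -1073.

-1073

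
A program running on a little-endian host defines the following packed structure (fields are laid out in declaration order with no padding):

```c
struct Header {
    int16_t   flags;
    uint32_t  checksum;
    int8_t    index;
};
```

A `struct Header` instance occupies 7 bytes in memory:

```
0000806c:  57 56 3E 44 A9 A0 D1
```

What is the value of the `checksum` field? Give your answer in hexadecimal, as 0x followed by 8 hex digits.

`checksum` follows `flags` (2 bytes), so it starts at byte offset 2 and occupies 4 bytes.
Bytes at offsets 2..5: 3E 44 A9 A0.
Little-endian stores the least-significant byte at the lowest address.
Reassemble most-significant byte first: A0 A9 44 3E → 0xA0A9443E.

0xA0A9443E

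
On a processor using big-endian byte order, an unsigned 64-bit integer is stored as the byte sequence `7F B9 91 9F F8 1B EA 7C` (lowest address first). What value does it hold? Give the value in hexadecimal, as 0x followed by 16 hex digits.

Big-endian stores the most-significant byte at the lowest address.
The bytes are already most-significant first: 0x7FB9919FF81BEA7C.

0x7FB9919FF81BEA7C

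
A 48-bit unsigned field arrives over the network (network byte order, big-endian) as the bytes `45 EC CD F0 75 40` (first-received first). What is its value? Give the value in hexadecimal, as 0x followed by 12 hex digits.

Big-endian stores the most-significant byte at the lowest address.
The bytes are already most-significant first: 0x45ECCDF07540.

0x45ECCDF07540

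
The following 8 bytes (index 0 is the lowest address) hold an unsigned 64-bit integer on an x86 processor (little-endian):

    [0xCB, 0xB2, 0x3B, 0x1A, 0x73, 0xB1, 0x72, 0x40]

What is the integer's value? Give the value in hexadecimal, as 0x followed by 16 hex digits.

Little-endian: lowest address holds the least-significant byte.
Reassemble most-significant byte first: 40 72 B1 73 1A 3B B2 CB → 0x4072B1731A3BB2CB.

0x4072B1731A3BB2CB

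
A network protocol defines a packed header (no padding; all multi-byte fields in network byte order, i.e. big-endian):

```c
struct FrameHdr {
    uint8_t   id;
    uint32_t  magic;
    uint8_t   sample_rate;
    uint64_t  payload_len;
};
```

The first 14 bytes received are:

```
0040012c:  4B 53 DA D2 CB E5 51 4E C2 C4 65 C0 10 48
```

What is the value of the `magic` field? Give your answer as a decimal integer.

`magic` follows `id` (1 byte), so it starts at byte offset 1 and occupies 4 bytes.
Bytes at offsets 1..4: 53 DA D2 CB.
In big-endian order the high byte comes first in memory.
The bytes are already most-significant first: 0x53DAD2CB.
0x53DAD2CB = 1406849739.

1406849739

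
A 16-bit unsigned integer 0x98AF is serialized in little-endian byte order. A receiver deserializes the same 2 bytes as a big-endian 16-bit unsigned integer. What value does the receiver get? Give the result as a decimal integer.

44952

Stored little-endian, the bytes at ascending addresses are AF 98.
Read back as big-endian, the last byte is least significant, giving 0xAF98.
0xAF98 = 44952.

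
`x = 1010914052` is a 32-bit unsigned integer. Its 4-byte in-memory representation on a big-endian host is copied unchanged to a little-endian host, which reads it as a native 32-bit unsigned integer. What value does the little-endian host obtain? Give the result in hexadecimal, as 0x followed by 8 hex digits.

0x0453413C

1010914052 in 32-bit hexadecimal is 0x3C415304.
Stored big-endian, the bytes at ascending addresses are 3C 41 53 04.
Read back as little-endian, the first byte is least significant, giving 0x0453413C.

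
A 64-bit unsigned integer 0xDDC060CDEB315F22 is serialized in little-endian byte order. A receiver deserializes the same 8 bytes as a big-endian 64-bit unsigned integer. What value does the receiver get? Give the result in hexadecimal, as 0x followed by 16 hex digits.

Stored little-endian, the bytes at ascending addresses are 22 5F 31 EB CD 60 C0 DD.
Read back as big-endian, the last byte is least significant, giving 0x225F31EBCD60C0DD.

0x225F31EBCD60C0DD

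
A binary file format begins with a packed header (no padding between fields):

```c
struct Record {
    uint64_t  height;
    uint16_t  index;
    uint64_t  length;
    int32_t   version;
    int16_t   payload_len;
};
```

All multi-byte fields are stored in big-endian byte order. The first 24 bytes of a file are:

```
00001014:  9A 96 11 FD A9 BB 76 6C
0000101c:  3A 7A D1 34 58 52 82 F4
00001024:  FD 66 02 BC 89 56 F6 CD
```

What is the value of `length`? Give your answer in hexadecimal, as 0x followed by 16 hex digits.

0xD134585282F4FD66

`length` follows `height` (8 B), `index` (2 B), so it starts at offset 8 + 2 = 10 and occupies 8 bytes.
Bytes at offsets 10..17: D1 34 58 52 82 F4 FD 66.
In big-endian order the high byte comes first in memory.
The bytes are already most-significant first: 0xD134585282F4FD66.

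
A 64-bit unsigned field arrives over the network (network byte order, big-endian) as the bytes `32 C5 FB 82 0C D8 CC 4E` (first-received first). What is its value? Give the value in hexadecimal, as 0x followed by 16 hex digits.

Big-endian: lowest address holds the most-significant byte.
The bytes are already most-significant first: 0x32C5FB820CD8CC4E.

0x32C5FB820CD8CC4E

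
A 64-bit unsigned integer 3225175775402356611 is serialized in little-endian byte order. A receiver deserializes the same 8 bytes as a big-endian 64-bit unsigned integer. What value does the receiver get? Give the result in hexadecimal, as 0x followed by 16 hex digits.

0x836F0DAF4720C22C

3225175775402356611 in 64-bit hexadecimal is 0x2CC22047AF0D6F83.
Stored little-endian, the bytes at ascending addresses are 83 6F 0D AF 47 20 C2 2C.
Read back as big-endian, the last byte is least significant, giving 0x836F0DAF4720C22C.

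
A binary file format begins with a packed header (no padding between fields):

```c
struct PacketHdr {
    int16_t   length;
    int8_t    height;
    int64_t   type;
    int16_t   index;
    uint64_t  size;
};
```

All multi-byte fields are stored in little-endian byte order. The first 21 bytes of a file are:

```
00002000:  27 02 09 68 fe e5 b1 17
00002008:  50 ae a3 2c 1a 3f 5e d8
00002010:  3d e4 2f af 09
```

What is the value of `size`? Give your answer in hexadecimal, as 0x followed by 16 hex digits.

`size` follows `length` (2 B), `height` (1 B), `type` (8 B), `index` (2 B), so it starts at offset 2 + 1 + 8 + 2 = 13 and occupies 8 bytes.
Bytes at offsets 13..20: 3F 5E D8 3D E4 2F AF 09.
Little-endian: lowest address holds the least-significant byte.
Reassemble most-significant byte first: 09 AF 2F E4 3D D8 5E 3F → 0x09AF2FE43DD85E3F.

0x09AF2FE43DD85E3F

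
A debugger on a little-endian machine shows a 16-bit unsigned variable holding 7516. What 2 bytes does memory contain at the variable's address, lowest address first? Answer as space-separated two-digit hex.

7516 in hexadecimal, padded to 16 bits, is 0x1D5C.
Split into bytes (most-significant first): 1D 5C.
In little-endian order the low byte comes first in memory.
So at ascending addresses the bytes are 5C 1D.

5C 1D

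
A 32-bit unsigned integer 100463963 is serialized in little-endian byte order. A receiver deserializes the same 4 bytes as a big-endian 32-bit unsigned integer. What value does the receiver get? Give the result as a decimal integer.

100463963 in 32-bit hexadecimal is 0x05FCF55B.
Stored little-endian, the bytes at ascending addresses are 5B F5 FC 05.
Read back as big-endian, the last byte is least significant, giving 0x5BF5FC05.
0x5BF5FC05 = 1542847493.

1542847493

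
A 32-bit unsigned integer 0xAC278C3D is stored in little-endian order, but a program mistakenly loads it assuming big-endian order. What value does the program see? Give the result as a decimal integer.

1032595372

Stored little-endian, the bytes at ascending addresses are 3D 8C 27 AC.
Read back as big-endian, the last byte is least significant, giving 0x3D8C27AC.
0x3D8C27AC = 1032595372.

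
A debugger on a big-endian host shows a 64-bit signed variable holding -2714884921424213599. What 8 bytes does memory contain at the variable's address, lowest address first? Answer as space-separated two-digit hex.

Two's complement of -2714884921424213599 in 64 bits: 2714884921424213599 = 0x25AD3573B38DF65F; invert → 0xDA52CA8C4C7209A0; add 1 → 0xDA52CA8C4C7209A1.
Split into bytes (most-significant first): DA 52 CA 8C 4C 72 09 A1.
Big-endian: lowest address holds the most-significant byte.
So the memory order matches the most-significant-first order: DA 52 CA 8C 4C 72 09 A1.

DA 52 CA 8C 4C 72 09 A1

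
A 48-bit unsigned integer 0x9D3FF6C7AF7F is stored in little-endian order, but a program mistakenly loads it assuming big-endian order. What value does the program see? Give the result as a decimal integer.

140392950808477

Stored little-endian, the bytes at ascending addresses are 7F AF C7 F6 3F 9D.
Read back as big-endian, the last byte is least significant, giving 0x7FAFC7F63F9D.
0x7FAFC7F63F9D = 140392950808477.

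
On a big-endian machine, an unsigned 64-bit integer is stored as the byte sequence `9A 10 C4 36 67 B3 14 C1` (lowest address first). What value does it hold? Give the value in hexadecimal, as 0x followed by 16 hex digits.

0x9A10C43667B314C1

In big-endian order the high byte comes first in memory.
The bytes are already most-significant first: 0x9A10C43667B314C1.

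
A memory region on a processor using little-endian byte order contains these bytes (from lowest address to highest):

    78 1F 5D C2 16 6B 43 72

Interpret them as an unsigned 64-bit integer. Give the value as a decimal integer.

Little-endian stores the least-significant byte at the lowest address.
Reassemble most-significant byte first: 72 43 6B 16 C2 5D 1F 78 → 0x72436B16C25D1F78.
0x72436B16C25D1F78 = 8233542289257734008.

8233542289257734008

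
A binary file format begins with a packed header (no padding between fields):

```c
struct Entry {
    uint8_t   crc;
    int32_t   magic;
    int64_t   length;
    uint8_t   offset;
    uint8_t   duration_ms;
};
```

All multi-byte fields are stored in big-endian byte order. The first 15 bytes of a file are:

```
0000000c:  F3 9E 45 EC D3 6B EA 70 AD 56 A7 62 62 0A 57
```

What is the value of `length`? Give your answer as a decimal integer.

7776151596394046050

`length` follows `crc` (1 B), `magic` (4 B), so it starts at offset 1 + 4 = 5 and occupies 8 bytes.
Bytes at offsets 5..12: 6B EA 70 AD 56 A7 62 62.
Big-endian stores the most-significant byte at the lowest address.
The bytes are already most-significant first: 0x6BEA70AD56A76262.
0x6BEA70AD56A76262 = 7776151596394046050.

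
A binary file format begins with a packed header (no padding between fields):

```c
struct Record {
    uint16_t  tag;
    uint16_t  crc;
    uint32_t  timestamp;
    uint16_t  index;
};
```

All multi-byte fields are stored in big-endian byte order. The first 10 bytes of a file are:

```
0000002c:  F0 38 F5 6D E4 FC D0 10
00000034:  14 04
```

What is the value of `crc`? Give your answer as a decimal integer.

62829

`crc` follows `tag` (2 bytes), so it starts at byte offset 2 and occupies 2 bytes.
Bytes at offsets 2..3: F5 6D.
In big-endian order the high byte comes first in memory.
The bytes are already most-significant first: 0xF56D.
0xF56D = 62829.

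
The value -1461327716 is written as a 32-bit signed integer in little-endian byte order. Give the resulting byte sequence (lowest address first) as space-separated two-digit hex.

Two's complement of -1461327716 in 32 bits: 1461327716 = 0x571A1764; invert → 0xA8E5E89B; add 1 → 0xA8E5E89C.
Split into bytes (most-significant first): A8 E5 E8 9C.
Little-endian: lowest address holds the least-significant byte.
So at ascending addresses the bytes are 9C E8 E5 A8.

9C E8 E5 A8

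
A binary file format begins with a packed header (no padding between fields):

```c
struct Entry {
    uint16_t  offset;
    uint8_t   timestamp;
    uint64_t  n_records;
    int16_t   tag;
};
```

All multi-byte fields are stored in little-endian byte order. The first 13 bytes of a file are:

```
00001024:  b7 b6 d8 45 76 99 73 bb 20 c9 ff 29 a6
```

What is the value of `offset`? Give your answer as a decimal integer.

`offset` is the first field, at byte offset 0, occupying 2 bytes.
Bytes at offsets 0..1: B7 B6.
In little-endian order the low byte comes first in memory.
Reassemble most-significant byte first: B6 B7 → 0xB6B7.
0xB6B7 = 46775.

46775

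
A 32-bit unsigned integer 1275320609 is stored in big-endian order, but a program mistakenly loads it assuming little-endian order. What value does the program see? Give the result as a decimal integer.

567870284

1275320609 in 32-bit hexadecimal is 0x4C03D921.
Stored big-endian, the bytes at ascending addresses are 4C 03 D9 21.
Read back as little-endian, the first byte is least significant, giving 0x21D9034C.
0x21D9034C = 567870284.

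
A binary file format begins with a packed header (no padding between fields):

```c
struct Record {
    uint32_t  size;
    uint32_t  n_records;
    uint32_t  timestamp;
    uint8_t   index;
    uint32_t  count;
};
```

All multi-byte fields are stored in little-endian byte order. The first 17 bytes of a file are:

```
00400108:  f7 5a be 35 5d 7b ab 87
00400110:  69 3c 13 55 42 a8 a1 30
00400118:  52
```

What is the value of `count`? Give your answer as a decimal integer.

1378918824

`count` follows `size` (4 B), `n_records` (4 B), `timestamp` (4 B), `index` (1 B), so it starts at offset 4 + 4 + 4 + 1 = 13 and occupies 4 bytes.
Bytes at offsets 13..16: A8 A1 30 52.
Little-endian stores the least-significant byte at the lowest address.
Reassemble most-significant byte first: 52 30 A1 A8 → 0x5230A1A8.
0x5230A1A8 = 1378918824.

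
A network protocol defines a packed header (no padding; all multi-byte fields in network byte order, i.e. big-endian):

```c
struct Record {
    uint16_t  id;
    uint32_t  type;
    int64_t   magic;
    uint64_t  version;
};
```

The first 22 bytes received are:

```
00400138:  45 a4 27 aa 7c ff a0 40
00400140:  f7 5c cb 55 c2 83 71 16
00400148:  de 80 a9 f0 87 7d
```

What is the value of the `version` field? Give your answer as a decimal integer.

8148945219961784189

`version` follows `id` (2 B), `type` (4 B), `magic` (8 B), so it starts at offset 2 + 4 + 8 = 14 and occupies 8 bytes.
Bytes at offsets 14..21: 71 16 DE 80 A9 F0 87 7D.
Big-endian stores the most-significant byte at the lowest address.
The bytes are already most-significant first: 0x7116DE80A9F0877D.
0x7116DE80A9F0877D = 8148945219961784189.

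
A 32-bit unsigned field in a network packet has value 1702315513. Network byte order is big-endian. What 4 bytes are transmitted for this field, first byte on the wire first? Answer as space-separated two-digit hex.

65 77 45 F9

1702315513 in hexadecimal, padded to 32 bits, is 0x657745F9.
Split into bytes (most-significant first): 65 77 45 F9.
Big-endian stores the most-significant byte at the lowest address.
So the memory order matches the most-significant-first order: 65 77 45 F9.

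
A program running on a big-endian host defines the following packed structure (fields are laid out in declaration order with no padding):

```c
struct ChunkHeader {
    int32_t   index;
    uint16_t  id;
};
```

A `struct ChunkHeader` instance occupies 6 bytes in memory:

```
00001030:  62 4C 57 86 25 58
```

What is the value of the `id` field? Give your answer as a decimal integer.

9560

`id` follows `index` (4 bytes), so it starts at byte offset 4 and occupies 2 bytes.
Bytes at offsets 4..5: 25 58.
In big-endian order the high byte comes first in memory.
The bytes are already most-significant first: 0x2558.
0x2558 = 9560.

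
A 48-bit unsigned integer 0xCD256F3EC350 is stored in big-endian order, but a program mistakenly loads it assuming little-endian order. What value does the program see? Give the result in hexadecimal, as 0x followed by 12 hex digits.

0x50C33E6F25CD

Stored big-endian, the bytes at ascending addresses are CD 25 6F 3E C3 50.
Read back as little-endian, the first byte is least significant, giving 0x50C33E6F25CD.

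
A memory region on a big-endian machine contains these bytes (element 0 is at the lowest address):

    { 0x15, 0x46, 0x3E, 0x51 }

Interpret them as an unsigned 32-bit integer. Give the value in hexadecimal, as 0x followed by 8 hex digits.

Big-endian stores the most-significant byte at the lowest address.
The bytes are already most-significant first: 0x15463E51.

0x15463E51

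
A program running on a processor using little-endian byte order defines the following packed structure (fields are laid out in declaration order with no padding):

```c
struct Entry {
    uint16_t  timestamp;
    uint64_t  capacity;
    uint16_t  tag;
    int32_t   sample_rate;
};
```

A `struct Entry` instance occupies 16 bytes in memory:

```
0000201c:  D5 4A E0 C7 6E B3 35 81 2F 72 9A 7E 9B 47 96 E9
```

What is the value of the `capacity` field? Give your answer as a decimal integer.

8227937111872817120

`capacity` follows `timestamp` (2 bytes), so it starts at byte offset 2 and occupies 8 bytes.
Bytes at offsets 2..9: E0 C7 6E B3 35 81 2F 72.
In little-endian order the low byte comes first in memory.
Reassemble most-significant byte first: 72 2F 81 35 B3 6E C7 E0 → 0x722F8135B36EC7E0.
0x722F8135B36EC7E0 = 8227937111872817120.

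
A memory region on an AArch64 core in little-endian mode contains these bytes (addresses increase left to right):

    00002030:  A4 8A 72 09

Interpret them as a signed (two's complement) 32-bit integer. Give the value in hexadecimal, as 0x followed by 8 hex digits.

0x09728AA4

Little-endian stores the least-significant byte at the lowest address.
Reassemble most-significant byte first: 09 72 8A A4 → 0x09728AA4.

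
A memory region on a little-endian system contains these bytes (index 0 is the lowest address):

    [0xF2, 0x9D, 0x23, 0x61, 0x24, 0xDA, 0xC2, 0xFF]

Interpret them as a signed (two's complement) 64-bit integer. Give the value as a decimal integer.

Little-endian: lowest address holds the least-significant byte.
Reassemble most-significant byte first: FF C2 DA 24 61 23 9D F2 → 0xFFC2DA2461239DF2.
Top bit is set, so as a signed 64-bit value this is 0xFFC2DA2461239DF2 − 2^64 = -17211598772658702.

-17211598772658702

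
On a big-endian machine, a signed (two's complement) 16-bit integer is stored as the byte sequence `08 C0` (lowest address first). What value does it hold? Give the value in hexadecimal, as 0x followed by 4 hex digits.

In big-endian order the high byte comes first in memory.
The bytes are already most-significant first: 0x08C0.

0x08C0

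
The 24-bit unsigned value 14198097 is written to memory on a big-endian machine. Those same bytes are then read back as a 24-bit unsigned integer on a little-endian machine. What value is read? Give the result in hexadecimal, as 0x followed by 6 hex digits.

14198097 in 24-bit hexadecimal is 0xD8A551.
Stored big-endian, the bytes at ascending addresses are D8 A5 51.
Read back as little-endian, the first byte is least significant, giving 0x51A5D8.

0x51A5D8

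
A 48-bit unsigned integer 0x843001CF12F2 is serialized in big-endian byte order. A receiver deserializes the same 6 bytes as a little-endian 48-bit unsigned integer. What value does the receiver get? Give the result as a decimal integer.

266162596294788

Stored big-endian, the bytes at ascending addresses are 84 30 01 CF 12 F2.
Read back as little-endian, the first byte is least significant, giving 0xF212CF013084.
0xF212CF013084 = 266162596294788.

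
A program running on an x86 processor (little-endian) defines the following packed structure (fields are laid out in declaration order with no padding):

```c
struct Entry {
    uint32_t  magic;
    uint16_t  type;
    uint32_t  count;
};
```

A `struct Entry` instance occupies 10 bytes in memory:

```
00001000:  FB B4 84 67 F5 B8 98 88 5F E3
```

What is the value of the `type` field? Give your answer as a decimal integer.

`type` follows `magic` (4 bytes), so it starts at byte offset 4 and occupies 2 bytes.
Bytes at offsets 4..5: F5 B8.
In little-endian order the low byte comes first in memory.
Reassemble most-significant byte first: B8 F5 → 0xB8F5.
0xB8F5 = 47349.

47349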